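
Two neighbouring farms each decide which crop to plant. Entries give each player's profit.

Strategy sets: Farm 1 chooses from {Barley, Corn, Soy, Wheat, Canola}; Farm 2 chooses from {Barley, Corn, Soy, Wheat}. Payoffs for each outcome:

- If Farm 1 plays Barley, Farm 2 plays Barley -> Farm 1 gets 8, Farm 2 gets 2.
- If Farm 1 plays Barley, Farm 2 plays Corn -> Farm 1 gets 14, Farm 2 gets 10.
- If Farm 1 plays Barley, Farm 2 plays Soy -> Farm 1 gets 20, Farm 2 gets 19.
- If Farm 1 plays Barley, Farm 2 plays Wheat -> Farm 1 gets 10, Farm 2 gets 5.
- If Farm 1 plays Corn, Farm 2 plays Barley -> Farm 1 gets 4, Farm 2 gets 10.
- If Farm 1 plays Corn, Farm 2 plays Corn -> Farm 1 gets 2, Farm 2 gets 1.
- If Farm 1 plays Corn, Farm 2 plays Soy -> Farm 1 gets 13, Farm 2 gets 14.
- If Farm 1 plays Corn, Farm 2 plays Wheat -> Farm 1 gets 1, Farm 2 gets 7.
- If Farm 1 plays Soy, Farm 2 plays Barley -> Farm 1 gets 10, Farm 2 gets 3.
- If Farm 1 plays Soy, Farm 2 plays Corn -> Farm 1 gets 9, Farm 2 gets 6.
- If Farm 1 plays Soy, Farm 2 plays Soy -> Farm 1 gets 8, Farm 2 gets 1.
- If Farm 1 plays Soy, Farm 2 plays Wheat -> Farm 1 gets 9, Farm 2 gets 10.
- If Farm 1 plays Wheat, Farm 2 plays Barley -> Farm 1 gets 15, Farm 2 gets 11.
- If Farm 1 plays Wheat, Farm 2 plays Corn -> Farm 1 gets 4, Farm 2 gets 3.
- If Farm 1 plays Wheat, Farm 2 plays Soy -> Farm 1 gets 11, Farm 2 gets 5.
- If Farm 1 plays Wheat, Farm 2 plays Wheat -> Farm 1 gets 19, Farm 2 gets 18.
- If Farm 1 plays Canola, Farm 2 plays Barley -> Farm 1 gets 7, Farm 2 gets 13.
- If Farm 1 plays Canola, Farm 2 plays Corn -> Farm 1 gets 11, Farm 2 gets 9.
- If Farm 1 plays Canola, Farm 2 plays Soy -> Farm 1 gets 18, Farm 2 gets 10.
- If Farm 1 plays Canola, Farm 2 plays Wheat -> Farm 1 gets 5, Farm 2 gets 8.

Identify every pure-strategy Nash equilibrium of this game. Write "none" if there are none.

For each player, find the best response to each opponent profile; mutual best responses are the pure NE.
Farm 1 against Barley: payoffs 8, 4, 10, 15, 7 → best response Wheat.
Farm 1 against Corn: payoffs 14, 2, 9, 4, 11 → best response Barley.
Farm 1 against Soy: payoffs 20, 13, 8, 11, 18 → best response Barley.
Farm 1 against Wheat: payoffs 10, 1, 9, 19, 5 → best response Wheat.
Farm 2 against Barley: payoffs 2, 10, 19, 5 → best response Soy.
Farm 2 against Corn: payoffs 10, 1, 14, 7 → best response Soy.
Farm 2 against Soy: payoffs 3, 6, 1, 10 → best response Wheat.
Farm 2 against Wheat: payoffs 11, 3, 5, 18 → best response Wheat.
Farm 2 against Canola: payoffs 13, 9, 10, 8 → best response Barley.
Mutual best responses: (Barley, Soy); (Wheat, Wheat).

The pure Nash equilibria are (Barley, Soy) and (Wheat, Wheat).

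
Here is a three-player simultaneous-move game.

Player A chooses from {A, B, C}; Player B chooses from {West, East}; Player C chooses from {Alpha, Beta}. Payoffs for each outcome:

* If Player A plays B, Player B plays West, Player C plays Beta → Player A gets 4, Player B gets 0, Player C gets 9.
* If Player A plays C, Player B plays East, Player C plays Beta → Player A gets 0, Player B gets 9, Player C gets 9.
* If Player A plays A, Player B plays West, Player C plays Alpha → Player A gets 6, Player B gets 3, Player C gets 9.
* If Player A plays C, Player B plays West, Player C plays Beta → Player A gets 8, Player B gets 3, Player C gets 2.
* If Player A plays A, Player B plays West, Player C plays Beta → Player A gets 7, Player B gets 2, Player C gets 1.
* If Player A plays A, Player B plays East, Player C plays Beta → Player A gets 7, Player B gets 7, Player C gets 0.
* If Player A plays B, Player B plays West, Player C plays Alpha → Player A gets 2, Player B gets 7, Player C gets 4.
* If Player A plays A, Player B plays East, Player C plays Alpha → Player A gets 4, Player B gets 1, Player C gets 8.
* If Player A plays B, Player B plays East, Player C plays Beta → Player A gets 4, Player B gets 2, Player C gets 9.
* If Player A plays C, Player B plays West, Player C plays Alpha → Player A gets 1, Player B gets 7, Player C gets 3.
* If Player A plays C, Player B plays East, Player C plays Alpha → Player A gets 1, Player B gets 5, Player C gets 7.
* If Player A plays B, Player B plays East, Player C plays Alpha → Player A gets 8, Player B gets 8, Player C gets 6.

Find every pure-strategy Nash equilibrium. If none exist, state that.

Player A against (West, Alpha): payoffs 6, 2, 1 → best response A.
Player A against (West, Beta): payoffs 7, 4, 8 → best response C.
Player A against (East, Alpha): payoffs 4, 8, 1 → best response B.
Player A against (East, Beta): payoffs 7, 4, 0 → best response A.
Player B against (A, Alpha): payoffs 3, 1 → best response West.
Player B against (A, Beta): payoffs 2, 7 → best response East.
Player B against (B, Alpha): payoffs 7, 8 → best response East.
Player B against (B, Beta): payoffs 0, 2 → best response East.
Player B against (C, Alpha): payoffs 7, 5 → best response West.
Player B against (C, Beta): payoffs 3, 9 → best response East.
Player C against (A, West): payoffs 9, 1 → best response Alpha.
Player C against (A, East): payoffs 8, 0 → best response Alpha.
Player C against (B, West): payoffs 4, 9 → best response Beta.
Player C against (B, East): payoffs 6, 9 → best response Beta.
Player C against (C, West): payoffs 3, 2 → best response Alpha.
Player C against (C, East): payoffs 7, 9 → best response Beta.
Mutual best responses: (A, West, Alpha).

The unique pure-strategy Nash equilibrium is (A, West, Alpha).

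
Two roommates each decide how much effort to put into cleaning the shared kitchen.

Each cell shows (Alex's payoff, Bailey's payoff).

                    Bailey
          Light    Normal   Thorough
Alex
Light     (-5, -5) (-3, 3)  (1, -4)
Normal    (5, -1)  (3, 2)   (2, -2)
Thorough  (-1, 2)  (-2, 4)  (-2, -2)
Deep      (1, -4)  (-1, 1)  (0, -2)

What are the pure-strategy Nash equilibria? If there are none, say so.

Check each profile: it is a Nash equilibrium iff no player can strictly gain by switching unilaterally.
(Light, Light): Alex can switch to Normal (-5 → 5). Not NE.
(Light, Normal): Alex can switch to Normal (-3 → 3). Not NE.
(Light, Thorough): Alex can switch to Normal (1 → 2). Not NE.
(Normal, Light): Bailey can switch to Normal (-1 → 2). Not NE.
(Normal, Normal): Alex gets 3, best alternative -1; Bailey gets 2, best alternative -1. No profitable deviation — NE.
(Normal, Thorough): Bailey can switch to Light (-2 → -1). Not NE.
(Thorough, Light): Alex can switch to Normal (-1 → 5). Not NE.
(Thorough, Normal): Alex can switch to Normal (-2 → 3). Not NE.
(Thorough, Thorough): Alex can switch to Light (-2 → 1). Not NE.
(The remaining 3 profiles each have a profitable deviation by the same check.)

Pure NE: (Normal, Normal)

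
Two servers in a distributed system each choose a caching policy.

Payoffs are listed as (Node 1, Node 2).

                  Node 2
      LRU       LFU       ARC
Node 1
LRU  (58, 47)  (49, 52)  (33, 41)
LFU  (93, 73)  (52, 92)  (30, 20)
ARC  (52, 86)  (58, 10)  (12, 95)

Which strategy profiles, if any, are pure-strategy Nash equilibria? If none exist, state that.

No pure-strategy Nash equilibrium.

Check each profile: it is a Nash equilibrium iff no player can strictly gain by switching unilaterally.
(LRU, LRU): Node 1 can switch to LFU (58 → 93). Not NE.
(LRU, LFU): Node 1 can switch to LFU (49 → 52). Not NE.
(LRU, ARC): Node 2 can switch to LRU (41 → 47). Not NE.
(LFU, LRU): Node 2 can switch to LFU (73 → 92). Not NE.
(LFU, LFU): Node 1 can switch to ARC (52 → 58). Not NE.
(LFU, ARC): Node 1 can switch to LRU (30 → 33). Not NE.
(ARC, LRU): Node 1 can switch to LRU (52 → 58). Not NE.
(ARC, LFU): Node 2 can switch to LRU (10 → 86). Not NE.
(ARC, ARC): Node 1 can switch to LRU (12 → 33). Not NE.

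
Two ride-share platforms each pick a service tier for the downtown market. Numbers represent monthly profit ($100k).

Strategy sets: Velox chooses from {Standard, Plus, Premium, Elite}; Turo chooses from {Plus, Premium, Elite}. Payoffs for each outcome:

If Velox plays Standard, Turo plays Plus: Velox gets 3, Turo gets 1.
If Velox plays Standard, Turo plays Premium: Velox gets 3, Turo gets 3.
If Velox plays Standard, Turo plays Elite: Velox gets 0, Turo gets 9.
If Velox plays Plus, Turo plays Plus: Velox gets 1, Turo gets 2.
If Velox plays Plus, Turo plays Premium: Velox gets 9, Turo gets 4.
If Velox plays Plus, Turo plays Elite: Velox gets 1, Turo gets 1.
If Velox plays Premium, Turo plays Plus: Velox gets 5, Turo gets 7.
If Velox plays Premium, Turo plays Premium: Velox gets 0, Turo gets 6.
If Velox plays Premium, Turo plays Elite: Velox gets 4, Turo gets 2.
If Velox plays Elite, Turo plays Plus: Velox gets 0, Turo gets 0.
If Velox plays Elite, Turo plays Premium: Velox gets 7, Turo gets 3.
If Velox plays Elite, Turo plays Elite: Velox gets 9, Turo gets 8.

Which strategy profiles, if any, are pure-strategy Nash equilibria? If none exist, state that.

(Standard, Plus): Velox can switch to Premium (3 → 5). Not NE.
(Standard, Premium): Velox can switch to Plus (3 → 9). Not NE.
(Standard, Elite): Velox can switch to Plus (0 → 1). Not NE.
(Plus, Plus): Velox can switch to Standard (1 → 3). Not NE.
(Plus, Premium): Velox gets 9, best alternative 7; Turo gets 4, best alternative 2. No profitable deviation — NE.
(Plus, Elite): Velox can switch to Premium (1 → 4). Not NE.
(Premium, Plus): Velox gets 5, best alternative 3; Turo gets 7, best alternative 6. No profitable deviation — NE.
(Premium, Premium): Velox can switch to Standard (0 → 3). Not NE.
(Premium, Elite): Velox can switch to Elite (4 → 9). Not NE.
(Elite, Plus): Velox can switch to Standard (0 → 3). Not NE.
(Elite, Elite): Velox gets 9, best alternative 4; Turo gets 8, best alternative 3. No profitable deviation — NE.
(The remaining 1 profile has a profitable deviation by the same check.)

(Plus, Premium) and (Premium, Plus) and (Elite, Elite)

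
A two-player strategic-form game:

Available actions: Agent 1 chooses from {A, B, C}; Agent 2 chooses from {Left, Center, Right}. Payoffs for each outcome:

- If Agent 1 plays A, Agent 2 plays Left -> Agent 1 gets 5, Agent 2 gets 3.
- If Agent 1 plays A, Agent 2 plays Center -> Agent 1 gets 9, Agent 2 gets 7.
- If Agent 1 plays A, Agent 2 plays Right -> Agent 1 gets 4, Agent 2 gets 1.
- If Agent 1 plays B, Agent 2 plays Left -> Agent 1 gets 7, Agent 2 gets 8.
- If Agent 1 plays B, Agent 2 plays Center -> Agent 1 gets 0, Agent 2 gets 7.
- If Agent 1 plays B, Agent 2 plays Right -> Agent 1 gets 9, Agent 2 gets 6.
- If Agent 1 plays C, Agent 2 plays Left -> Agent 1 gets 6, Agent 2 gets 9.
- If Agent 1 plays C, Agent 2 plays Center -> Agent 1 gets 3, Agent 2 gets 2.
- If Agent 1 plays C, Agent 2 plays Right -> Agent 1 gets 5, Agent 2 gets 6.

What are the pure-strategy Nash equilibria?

Pure-strategy Nash equilibria: (A, Center), (B, Left)

(A, Left): Agent 1 can switch to B (5 → 7). Not NE.
(A, Center): Agent 1 gets 9, best alternative 3; Agent 2 gets 7, best alternative 3. No profitable deviation — NE.
(A, Right): Agent 1 can switch to B (4 → 9). Not NE.
(B, Left): Agent 1 gets 7, best alternative 6; Agent 2 gets 8, best alternative 7. No profitable deviation — NE.
(B, Center): Agent 1 can switch to A (0 → 9). Not NE.
(B, Right): Agent 2 can switch to Left (6 → 8). Not NE.
(C, Left): Agent 1 can switch to B (6 → 7). Not NE.
(C, Center): Agent 1 can switch to A (3 → 9). Not NE.
(C, Right): Agent 1 can switch to B (5 → 9). Not NE.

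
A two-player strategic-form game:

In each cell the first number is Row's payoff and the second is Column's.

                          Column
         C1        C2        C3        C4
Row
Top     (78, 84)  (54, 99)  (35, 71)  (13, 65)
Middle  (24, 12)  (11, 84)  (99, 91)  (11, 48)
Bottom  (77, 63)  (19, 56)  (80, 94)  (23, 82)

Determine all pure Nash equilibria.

For each player, find the best response to each opponent profile; mutual best responses are the pure NE.
Row against C1: payoffs 78, 24, 77 → best response Top.
Row against C2: payoffs 54, 11, 19 → best response Top.
Row against C3: payoffs 35, 99, 80 → best response Middle.
Row against C4: payoffs 13, 11, 23 → best response Bottom.
Column against Top: payoffs 84, 99, 71, 65 → best response C2.
Column against Middle: payoffs 12, 84, 91, 48 → best response C3.
Column against Bottom: payoffs 63, 56, 94, 82 → best response C3.
Mutual best responses: (Top, C2); (Middle, C3).

(Top, C2) and (Middle, C3)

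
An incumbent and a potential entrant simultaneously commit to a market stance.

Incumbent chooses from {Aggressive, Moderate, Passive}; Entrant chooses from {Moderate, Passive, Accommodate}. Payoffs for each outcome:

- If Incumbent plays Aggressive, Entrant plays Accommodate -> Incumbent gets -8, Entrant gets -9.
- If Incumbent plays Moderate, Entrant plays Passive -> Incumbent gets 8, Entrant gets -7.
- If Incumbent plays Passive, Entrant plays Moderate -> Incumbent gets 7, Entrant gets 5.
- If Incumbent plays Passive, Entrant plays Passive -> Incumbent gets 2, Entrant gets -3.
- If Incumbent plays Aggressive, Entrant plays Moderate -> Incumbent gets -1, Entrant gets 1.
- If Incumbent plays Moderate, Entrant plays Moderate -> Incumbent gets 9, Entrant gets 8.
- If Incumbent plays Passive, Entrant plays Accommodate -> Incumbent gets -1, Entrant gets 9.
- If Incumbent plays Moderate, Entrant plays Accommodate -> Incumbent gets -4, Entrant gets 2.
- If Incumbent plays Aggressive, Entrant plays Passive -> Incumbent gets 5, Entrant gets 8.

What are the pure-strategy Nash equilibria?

The pure Nash equilibria are (Moderate, Moderate); (Passive, Accommodate).

Incumbent against Moderate: payoffs -1, 9, 7 → best response Moderate.
Incumbent against Passive: payoffs 5, 8, 2 → best response Moderate.
Incumbent against Accommodate: payoffs -8, -4, -1 → best response Passive.
Entrant against Aggressive: payoffs 1, 8, -9 → best response Passive.
Entrant against Moderate: payoffs 8, -7, 2 → best response Moderate.
Entrant against Passive: payoffs 5, -3, 9 → best response Accommodate.
Mutual best responses: (Moderate, Moderate); (Passive, Accommodate).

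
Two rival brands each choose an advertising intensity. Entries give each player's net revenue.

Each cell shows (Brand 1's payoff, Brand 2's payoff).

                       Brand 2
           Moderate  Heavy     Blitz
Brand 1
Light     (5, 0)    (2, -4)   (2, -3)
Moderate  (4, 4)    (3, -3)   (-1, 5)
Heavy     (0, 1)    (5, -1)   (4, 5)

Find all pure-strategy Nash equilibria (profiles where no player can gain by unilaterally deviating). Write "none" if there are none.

Pure-strategy Nash equilibria: (Light, Moderate), (Heavy, Blitz)

(Light, Moderate): Brand 1 gets 5, best alternative 4; Brand 2 gets 0, best alternative -3. No profitable deviation — NE.
(Light, Heavy): Brand 1 can switch to Moderate (2 → 3). Not NE.
(Light, Blitz): Brand 1 can switch to Heavy (2 → 4). Not NE.
(Moderate, Moderate): Brand 1 can switch to Light (4 → 5). Not NE.
(Moderate, Heavy): Brand 1 can switch to Heavy (3 → 5). Not NE.
(Moderate, Blitz): Brand 1 can switch to Light (-1 → 2). Not NE.
(Heavy, Moderate): Brand 1 can switch to Light (0 → 5). Not NE.
(Heavy, Blitz): Brand 1 gets 4, best alternative 2; Brand 2 gets 5, best alternative 1. No profitable deviation — NE.
(The remaining 1 profile has a profitable deviation by the same check.)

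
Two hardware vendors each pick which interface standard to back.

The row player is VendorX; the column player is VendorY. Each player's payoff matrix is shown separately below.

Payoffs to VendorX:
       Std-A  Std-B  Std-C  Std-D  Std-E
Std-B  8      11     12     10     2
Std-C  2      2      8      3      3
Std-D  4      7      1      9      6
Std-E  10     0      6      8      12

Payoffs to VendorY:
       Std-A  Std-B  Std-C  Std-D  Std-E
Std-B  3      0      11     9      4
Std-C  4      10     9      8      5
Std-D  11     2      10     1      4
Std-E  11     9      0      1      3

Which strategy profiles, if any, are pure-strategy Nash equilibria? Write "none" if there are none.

The pure Nash equilibria are (Std-B, Std-C) and (Std-E, Std-A).

VendorX against Std-A: payoffs 8, 2, 4, 10 → best response Std-E.
VendorX against Std-B: payoffs 11, 2, 7, 0 → best response Std-B.
VendorX against Std-C: payoffs 12, 8, 1, 6 → best response Std-B.
VendorX against Std-D: payoffs 10, 3, 9, 8 → best response Std-B.
VendorX against Std-E: payoffs 2, 3, 6, 12 → best response Std-E.
VendorY against Std-B: payoffs 3, 0, 11, 9, 4 → best response Std-C.
VendorY against Std-C: payoffs 4, 10, 9, 8, 5 → best response Std-B.
VendorY against Std-D: payoffs 11, 2, 10, 1, 4 → best response Std-A.
VendorY against Std-E: payoffs 11, 9, 0, 1, 3 → best response Std-A.
Mutual best responses: (Std-B, Std-C); (Std-E, Std-A).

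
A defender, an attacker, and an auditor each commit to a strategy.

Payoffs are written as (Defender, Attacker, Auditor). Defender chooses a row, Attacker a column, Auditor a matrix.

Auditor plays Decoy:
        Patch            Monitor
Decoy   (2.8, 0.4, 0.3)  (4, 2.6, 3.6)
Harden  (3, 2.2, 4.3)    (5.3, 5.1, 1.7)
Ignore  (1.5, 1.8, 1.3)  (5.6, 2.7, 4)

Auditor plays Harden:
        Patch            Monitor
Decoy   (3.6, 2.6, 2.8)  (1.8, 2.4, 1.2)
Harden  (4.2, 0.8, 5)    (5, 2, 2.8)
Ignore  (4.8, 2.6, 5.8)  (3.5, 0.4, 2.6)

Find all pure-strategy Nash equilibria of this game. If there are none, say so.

Pure-strategy Nash equilibria: (Harden, Monitor, Harden), (Ignore, Patch, Harden), (Ignore, Monitor, Decoy)

Defender against (Patch, Decoy): payoffs 2.8, 3, 1.5 → best response Harden.
Defender against (Patch, Harden): payoffs 3.6, 4.2, 4.8 → best response Ignore.
Defender against (Monitor, Decoy): payoffs 4, 5.3, 5.6 → best response Ignore.
Defender against (Monitor, Harden): payoffs 1.8, 5, 3.5 → best response Harden.
Attacker against (Decoy, Decoy): payoffs 0.4, 2.6 → best response Monitor.
Attacker against (Decoy, Harden): payoffs 2.6, 2.4 → best response Patch.
Attacker against (Harden, Decoy): payoffs 2.2, 5.1 → best response Monitor.
Attacker against (Harden, Harden): payoffs 0.8, 2 → best response Monitor.
Attacker against (Ignore, Decoy): payoffs 1.8, 2.7 → best response Monitor.
Attacker against (Ignore, Harden): payoffs 2.6, 0.4 → best response Patch.
Auditor against (Decoy, Patch): payoffs 0.3, 2.8 → best response Harden.
Auditor against (Decoy, Monitor): payoffs 3.6, 1.2 → best response Decoy.
Auditor against (Harden, Patch): payoffs 4.3, 5 → best response Harden.
Auditor against (Harden, Monitor): payoffs 1.7, 2.8 → best response Harden.
Auditor against (Ignore, Patch): payoffs 1.3, 5.8 → best response Harden.
Auditor against (Ignore, Monitor): payoffs 4, 2.6 → best response Decoy.
Mutual best responses: (Harden, Monitor, Harden); (Ignore, Patch, Harden); (Ignore, Monitor, Decoy).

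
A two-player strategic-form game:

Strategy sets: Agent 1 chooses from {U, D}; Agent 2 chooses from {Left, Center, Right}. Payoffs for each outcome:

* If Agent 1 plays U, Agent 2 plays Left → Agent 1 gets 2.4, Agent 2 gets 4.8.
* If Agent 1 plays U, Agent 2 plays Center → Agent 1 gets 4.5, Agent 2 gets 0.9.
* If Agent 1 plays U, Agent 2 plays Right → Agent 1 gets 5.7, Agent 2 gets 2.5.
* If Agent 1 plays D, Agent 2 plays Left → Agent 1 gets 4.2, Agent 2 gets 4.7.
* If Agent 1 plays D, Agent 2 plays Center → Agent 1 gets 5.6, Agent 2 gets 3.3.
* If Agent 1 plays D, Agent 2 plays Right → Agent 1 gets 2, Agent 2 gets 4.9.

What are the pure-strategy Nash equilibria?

There is no pure-strategy Nash equilibrium.

Check each profile: it is a Nash equilibrium iff no player can strictly gain by switching unilaterally.
(U, Left): Agent 1 can switch to D (2.4 → 4.2). Not NE.
(U, Center): Agent 1 can switch to D (4.5 → 5.6). Not NE.
(U, Right): Agent 2 can switch to Left (2.5 → 4.8). Not NE.
(D, Left): Agent 2 can switch to Right (4.7 → 4.9). Not NE.
(D, Center): Agent 2 can switch to Left (3.3 → 4.7). Not NE.
(D, Right): Agent 1 can switch to U (2 → 5.7). Not NE.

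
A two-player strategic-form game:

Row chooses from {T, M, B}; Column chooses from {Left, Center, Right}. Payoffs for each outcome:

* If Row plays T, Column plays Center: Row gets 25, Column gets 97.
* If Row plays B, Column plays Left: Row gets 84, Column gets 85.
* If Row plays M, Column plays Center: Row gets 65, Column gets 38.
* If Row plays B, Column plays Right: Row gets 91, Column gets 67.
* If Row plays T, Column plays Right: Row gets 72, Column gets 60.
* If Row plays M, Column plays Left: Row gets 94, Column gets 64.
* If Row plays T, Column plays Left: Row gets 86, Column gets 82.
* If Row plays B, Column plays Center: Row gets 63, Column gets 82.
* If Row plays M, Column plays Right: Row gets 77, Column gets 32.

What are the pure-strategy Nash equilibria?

The unique pure-strategy Nash equilibrium is (M, Left).

(T, Left): Row can switch to M (86 → 94). Not NE.
(T, Center): Row can switch to M (25 → 65). Not NE.
(T, Right): Row can switch to M (72 → 77). Not NE.
(M, Left): Row gets 94, best alternative 86; Column gets 64, best alternative 38. No profitable deviation — NE.
(M, Center): Column can switch to Left (38 → 64). Not NE.
(M, Right): Row can switch to B (77 → 91). Not NE.
(B, Left): Row can switch to T (84 → 86). Not NE.
(B, Center): Row can switch to M (63 → 65). Not NE.
(B, Right): Column can switch to Left (67 → 85). Not NE.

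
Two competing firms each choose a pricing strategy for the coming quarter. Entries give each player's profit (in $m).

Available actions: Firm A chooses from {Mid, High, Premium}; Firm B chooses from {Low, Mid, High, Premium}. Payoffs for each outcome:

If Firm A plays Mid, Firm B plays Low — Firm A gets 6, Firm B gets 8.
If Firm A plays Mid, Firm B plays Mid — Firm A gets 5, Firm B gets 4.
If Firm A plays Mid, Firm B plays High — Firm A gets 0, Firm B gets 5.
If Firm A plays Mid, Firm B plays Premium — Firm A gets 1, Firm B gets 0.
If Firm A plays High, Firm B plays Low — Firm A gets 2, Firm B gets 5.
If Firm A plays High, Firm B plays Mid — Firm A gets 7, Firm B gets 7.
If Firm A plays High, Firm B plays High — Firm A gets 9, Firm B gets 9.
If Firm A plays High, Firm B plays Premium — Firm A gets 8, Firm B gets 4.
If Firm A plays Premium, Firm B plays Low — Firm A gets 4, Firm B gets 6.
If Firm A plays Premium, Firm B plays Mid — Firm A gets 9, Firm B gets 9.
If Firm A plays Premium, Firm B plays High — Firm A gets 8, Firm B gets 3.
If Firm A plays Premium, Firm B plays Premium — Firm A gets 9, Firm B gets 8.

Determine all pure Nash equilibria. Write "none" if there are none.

The pure Nash equilibria are (Mid, Low), (High, High), (Premium, Mid).

(Mid, Low): Firm A gets 6, best alternative 4; Firm B gets 8, best alternative 5. No profitable deviation — NE.
(Mid, Mid): Firm A can switch to High (5 → 7). Not NE.
(Mid, High): Firm A can switch to High (0 → 9). Not NE.
(Mid, Premium): Firm A can switch to High (1 → 8). Not NE.
(High, Low): Firm A can switch to Mid (2 → 6). Not NE.
(High, Mid): Firm A can switch to Premium (7 → 9). Not NE.
(High, High): Firm A gets 9, best alternative 8; Firm B gets 9, best alternative 7. No profitable deviation — NE.
(High, Premium): Firm A can switch to Premium (8 → 9). Not NE.
(Premium, Low): Firm A can switch to Mid (4 → 6). Not NE.
(Premium, Mid): Firm A gets 9, best alternative 7; Firm B gets 9, best alternative 8. No profitable deviation — NE.
(Premium, High): Firm A can switch to High (8 → 9). Not NE.
(Premium, Premium): Firm B can switch to Mid (8 → 9). Not NE.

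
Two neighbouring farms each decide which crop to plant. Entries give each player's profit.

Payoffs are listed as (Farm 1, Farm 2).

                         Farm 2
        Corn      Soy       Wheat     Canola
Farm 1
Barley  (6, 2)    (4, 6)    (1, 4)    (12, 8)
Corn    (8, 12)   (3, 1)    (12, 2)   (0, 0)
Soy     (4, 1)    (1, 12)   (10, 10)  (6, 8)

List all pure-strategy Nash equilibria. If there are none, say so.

Pure-strategy Nash equilibria: (Barley, Canola); (Corn, Corn)

Farm 1 against Corn: payoffs 6, 8, 4 → best response Corn.
Farm 1 against Soy: payoffs 4, 3, 1 → best response Barley.
Farm 1 against Wheat: payoffs 1, 12, 10 → best response Corn.
Farm 1 against Canola: payoffs 12, 0, 6 → best response Barley.
Farm 2 against Barley: payoffs 2, 6, 4, 8 → best response Canola.
Farm 2 against Corn: payoffs 12, 1, 2, 0 → best response Corn.
Farm 2 against Soy: payoffs 1, 12, 10, 8 → best response Soy.
Mutual best responses: (Barley, Canola); (Corn, Corn).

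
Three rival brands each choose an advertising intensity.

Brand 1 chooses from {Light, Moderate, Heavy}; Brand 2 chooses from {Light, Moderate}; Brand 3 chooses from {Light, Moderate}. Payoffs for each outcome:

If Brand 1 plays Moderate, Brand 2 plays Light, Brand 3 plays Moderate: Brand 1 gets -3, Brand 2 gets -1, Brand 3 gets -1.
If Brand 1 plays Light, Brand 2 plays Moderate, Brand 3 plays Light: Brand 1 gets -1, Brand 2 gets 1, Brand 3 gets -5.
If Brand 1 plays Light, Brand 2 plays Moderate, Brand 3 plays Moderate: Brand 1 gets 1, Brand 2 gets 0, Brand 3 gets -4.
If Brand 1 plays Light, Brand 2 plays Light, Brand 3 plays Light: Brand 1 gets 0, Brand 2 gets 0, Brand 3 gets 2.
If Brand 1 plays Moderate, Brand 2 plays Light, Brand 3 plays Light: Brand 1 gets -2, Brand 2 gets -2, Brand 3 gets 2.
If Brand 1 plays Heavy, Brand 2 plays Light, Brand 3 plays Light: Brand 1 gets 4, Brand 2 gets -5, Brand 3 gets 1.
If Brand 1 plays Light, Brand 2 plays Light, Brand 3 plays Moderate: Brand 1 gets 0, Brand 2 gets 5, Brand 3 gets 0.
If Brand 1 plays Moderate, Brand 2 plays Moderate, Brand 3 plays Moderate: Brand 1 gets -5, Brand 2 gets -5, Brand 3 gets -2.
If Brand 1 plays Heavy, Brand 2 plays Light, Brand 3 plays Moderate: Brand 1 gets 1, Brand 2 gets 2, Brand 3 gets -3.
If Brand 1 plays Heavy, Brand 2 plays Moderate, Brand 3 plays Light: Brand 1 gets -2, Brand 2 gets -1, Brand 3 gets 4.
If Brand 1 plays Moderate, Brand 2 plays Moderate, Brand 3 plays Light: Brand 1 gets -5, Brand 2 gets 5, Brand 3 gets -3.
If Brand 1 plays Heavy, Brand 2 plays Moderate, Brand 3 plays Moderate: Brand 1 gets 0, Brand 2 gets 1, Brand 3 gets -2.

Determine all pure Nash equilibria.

There is no pure-strategy Nash equilibrium.

Brand 1 against (Light, Light): payoffs 0, -2, 4 → best response Heavy.
Brand 1 against (Light, Moderate): payoffs 0, -3, 1 → best response Heavy.
Brand 1 against (Moderate, Light): payoffs -1, -5, -2 → best response Light.
Brand 1 against (Moderate, Moderate): payoffs 1, -5, 0 → best response Light.
Brand 2 against (Light, Light): payoffs 0, 1 → best response Moderate.
Brand 2 against (Light, Moderate): payoffs 5, 0 → best response Light.
Brand 2 against (Moderate, Light): payoffs -2, 5 → best response Moderate.
Brand 2 against (Moderate, Moderate): payoffs -1, -5 → best response Light.
Brand 2 against (Heavy, Light): payoffs -5, -1 → best response Moderate.
Brand 2 against (Heavy, Moderate): payoffs 2, 1 → best response Light.
Brand 3 against (Light, Light): payoffs 2, 0 → best response Light.
Brand 3 against (Light, Moderate): payoffs -5, -4 → best response Moderate.
Brand 3 against (Moderate, Light): payoffs 2, -1 → best response Light.
Brand 3 against (Moderate, Moderate): payoffs -3, -2 → best response Moderate.
Brand 3 against (Heavy, Light): payoffs 1, -3 → best response Light.
Brand 3 against (Heavy, Moderate): payoffs 4, -2 → best response Light.
No profile is a mutual best response for all players.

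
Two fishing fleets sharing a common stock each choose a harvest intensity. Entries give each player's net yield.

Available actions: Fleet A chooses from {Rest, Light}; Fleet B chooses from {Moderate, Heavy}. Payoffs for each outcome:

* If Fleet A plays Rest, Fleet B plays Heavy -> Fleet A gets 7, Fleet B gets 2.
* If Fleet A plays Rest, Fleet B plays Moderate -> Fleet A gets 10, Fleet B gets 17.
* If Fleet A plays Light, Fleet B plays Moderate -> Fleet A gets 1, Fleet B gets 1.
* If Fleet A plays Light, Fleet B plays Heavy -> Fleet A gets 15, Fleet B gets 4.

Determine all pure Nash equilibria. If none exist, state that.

Fleet A against Moderate: payoffs 10, 1 → best response Rest.
Fleet A against Heavy: payoffs 7, 15 → best response Light.
Fleet B against Rest: payoffs 17, 2 → best response Moderate.
Fleet B against Light: payoffs 1, 4 → best response Heavy.
Mutual best responses: (Rest, Moderate); (Light, Heavy).

Pure-strategy Nash equilibria: (Rest, Moderate), (Light, Heavy)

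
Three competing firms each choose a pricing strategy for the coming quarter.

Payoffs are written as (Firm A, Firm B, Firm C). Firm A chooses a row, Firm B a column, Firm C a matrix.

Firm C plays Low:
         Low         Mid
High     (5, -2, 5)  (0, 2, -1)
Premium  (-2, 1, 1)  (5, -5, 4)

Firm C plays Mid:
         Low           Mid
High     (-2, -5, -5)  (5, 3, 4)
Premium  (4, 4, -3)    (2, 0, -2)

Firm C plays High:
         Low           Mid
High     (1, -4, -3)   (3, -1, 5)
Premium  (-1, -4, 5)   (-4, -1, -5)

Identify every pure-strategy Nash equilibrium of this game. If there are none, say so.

For each strategy profile, look for a profitable unilateral deviation.
(High, Low, Low): Firm B can switch to Mid (-2 → 2). Not NE.
(High, Low, Mid): Firm A can switch to Premium (-2 → 4). Not NE.
(High, Low, High): Firm B can switch to Mid (-4 → -1). Not NE.
(High, Mid, Low): Firm A can switch to Premium (0 → 5). Not NE.
(High, Mid, Mid): Firm C can switch to High (4 → 5). Not NE.
(High, Mid, High): Firm A gets 3, best alternative -4; Firm B gets -1, best alternative -4; Firm C gets 5, best alternative 4. No profitable deviation — NE.
(Premium, Low, Low): Firm A can switch to High (-2 → 5). Not NE.
(Premium, Low, Mid): Firm C can switch to Low (-3 → 1). Not NE.
(Premium, Low, High): Firm A can switch to High (-1 → 1). Not NE.
(The remaining 3 profiles each have a profitable deviation by the same check.)

(High, Mid, High)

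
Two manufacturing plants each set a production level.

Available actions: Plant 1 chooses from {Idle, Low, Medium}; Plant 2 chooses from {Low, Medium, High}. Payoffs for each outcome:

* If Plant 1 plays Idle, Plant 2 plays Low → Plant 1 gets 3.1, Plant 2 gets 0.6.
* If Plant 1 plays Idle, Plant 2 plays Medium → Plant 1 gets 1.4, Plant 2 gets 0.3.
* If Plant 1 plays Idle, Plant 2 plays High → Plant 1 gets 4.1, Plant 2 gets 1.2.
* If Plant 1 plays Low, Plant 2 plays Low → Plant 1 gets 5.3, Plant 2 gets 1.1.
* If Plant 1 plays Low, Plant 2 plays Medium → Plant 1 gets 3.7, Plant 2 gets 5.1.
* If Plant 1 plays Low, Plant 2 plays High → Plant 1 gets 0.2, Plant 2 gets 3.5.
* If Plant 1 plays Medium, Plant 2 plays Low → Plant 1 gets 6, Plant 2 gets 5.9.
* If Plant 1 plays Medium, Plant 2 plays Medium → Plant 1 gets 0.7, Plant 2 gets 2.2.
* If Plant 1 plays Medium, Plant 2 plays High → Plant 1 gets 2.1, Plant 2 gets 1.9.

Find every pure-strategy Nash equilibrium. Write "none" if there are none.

(Idle, High), (Low, Medium), (Medium, Low)

Plant 1 against Low: payoffs 3.1, 5.3, 6 → best response Medium.
Plant 1 against Medium: payoffs 1.4, 3.7, 0.7 → best response Low.
Plant 1 against High: payoffs 4.1, 0.2, 2.1 → best response Idle.
Plant 2 against Idle: payoffs 0.6, 0.3, 1.2 → best response High.
Plant 2 against Low: payoffs 1.1, 5.1, 3.5 → best response Medium.
Plant 2 against Medium: payoffs 5.9, 2.2, 1.9 → best response Low.
Mutual best responses: (Idle, High); (Low, Medium); (Medium, Low).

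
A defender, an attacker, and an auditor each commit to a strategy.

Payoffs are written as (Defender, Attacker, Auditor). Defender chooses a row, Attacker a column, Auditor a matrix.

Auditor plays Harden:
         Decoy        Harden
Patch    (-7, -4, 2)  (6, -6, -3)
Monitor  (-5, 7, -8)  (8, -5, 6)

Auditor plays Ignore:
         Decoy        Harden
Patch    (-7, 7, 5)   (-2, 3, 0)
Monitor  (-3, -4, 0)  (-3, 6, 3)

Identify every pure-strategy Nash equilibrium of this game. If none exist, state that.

none

(Patch, Decoy, Harden): Defender can switch to Monitor (-7 → -5). Not NE.
(Patch, Decoy, Ignore): Defender can switch to Monitor (-7 → -3). Not NE.
(Patch, Harden, Harden): Defender can switch to Monitor (6 → 8). Not NE.
(Patch, Harden, Ignore): Attacker can switch to Decoy (3 → 7). Not NE.
(Monitor, Decoy, Harden): Auditor can switch to Ignore (-8 → 0). Not NE.
(Monitor, Decoy, Ignore): Attacker can switch to Harden (-4 → 6). Not NE.
(Monitor, Harden, Harden): Attacker can switch to Decoy (-5 → 7). Not NE.
(Monitor, Harden, Ignore): Defender can switch to Patch (-3 → -2). Not NE.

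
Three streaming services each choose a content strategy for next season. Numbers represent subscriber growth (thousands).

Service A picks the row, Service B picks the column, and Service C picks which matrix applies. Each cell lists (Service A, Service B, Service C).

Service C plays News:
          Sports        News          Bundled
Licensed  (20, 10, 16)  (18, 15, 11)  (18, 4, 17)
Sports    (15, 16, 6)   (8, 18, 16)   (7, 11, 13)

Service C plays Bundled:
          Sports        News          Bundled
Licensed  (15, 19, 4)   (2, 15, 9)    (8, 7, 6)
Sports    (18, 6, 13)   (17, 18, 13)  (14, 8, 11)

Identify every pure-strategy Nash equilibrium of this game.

The unique pure-strategy Nash equilibrium is (Licensed, News, News).

Service A against (Sports, News): payoffs 20, 15 → best response Licensed.
Service A against (Sports, Bundled): payoffs 15, 18 → best response Sports.
Service A against (News, News): payoffs 18, 8 → best response Licensed.
Service A against (News, Bundled): payoffs 2, 17 → best response Sports.
Service A against (Bundled, News): payoffs 18, 7 → best response Licensed.
Service A against (Bundled, Bundled): payoffs 8, 14 → best response Sports.
Service B against (Licensed, News): payoffs 10, 15, 4 → best response News.
Service B against (Licensed, Bundled): payoffs 19, 15, 7 → best response Sports.
Service B against (Sports, News): payoffs 16, 18, 11 → best response News.
Service B against (Sports, Bundled): payoffs 6, 18, 8 → best response News.
Service C against (Licensed, Sports): payoffs 16, 4 → best response News.
Service C against (Licensed, News): payoffs 11, 9 → best response News.
Service C against (Licensed, Bundled): payoffs 17, 6 → best response News.
Service C against (Sports, Sports): payoffs 6, 13 → best response Bundled.
Service C against (Sports, News): payoffs 16, 13 → best response News.
Service C against (Sports, Bundled): payoffs 13, 11 → best response News.
Mutual best responses: (Licensed, News, News).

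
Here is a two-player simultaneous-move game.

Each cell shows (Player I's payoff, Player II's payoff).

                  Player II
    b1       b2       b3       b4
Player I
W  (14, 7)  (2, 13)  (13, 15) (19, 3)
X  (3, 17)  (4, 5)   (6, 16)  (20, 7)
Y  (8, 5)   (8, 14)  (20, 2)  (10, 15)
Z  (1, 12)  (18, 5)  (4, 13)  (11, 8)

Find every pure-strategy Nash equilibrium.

Player I against b1: payoffs 14, 3, 8, 1 → best response W.
Player I against b2: payoffs 2, 4, 8, 18 → best response Z.
Player I against b3: payoffs 13, 6, 20, 4 → best response Y.
Player I against b4: payoffs 19, 20, 10, 11 → best response X.
Player II against W: payoffs 7, 13, 15, 3 → best response b3.
Player II against X: payoffs 17, 5, 16, 7 → best response b1.
Player II against Y: payoffs 5, 14, 2, 15 → best response b4.
Player II against Z: payoffs 12, 5, 13, 8 → best response b3.
No profile is a mutual best response for all players.

This game has no pure Nash equilibrium.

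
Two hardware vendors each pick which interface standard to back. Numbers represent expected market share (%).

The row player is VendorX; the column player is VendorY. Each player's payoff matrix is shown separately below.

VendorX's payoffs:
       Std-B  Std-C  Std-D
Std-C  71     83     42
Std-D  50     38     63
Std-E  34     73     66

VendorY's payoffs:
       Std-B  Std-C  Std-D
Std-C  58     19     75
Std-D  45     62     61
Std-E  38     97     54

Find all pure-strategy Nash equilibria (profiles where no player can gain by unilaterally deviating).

For each strategy profile, look for a profitable unilateral deviation.
(Std-C, Std-B): VendorY can switch to Std-D (58 → 75). Not NE.
(Std-C, Std-C): VendorY can switch to Std-B (19 → 58). Not NE.
(Std-C, Std-D): VendorX can switch to Std-D (42 → 63). Not NE.
(Std-D, Std-B): VendorX can switch to Std-C (50 → 71). Not NE.
(Std-D, Std-C): VendorX can switch to Std-C (38 → 83). Not NE.
(Std-D, Std-D): VendorX can switch to Std-E (63 → 66). Not NE.
(Std-E, Std-B): VendorX can switch to Std-C (34 → 71). Not NE.
(Std-E, Std-C): VendorX can switch to Std-C (73 → 83). Not NE.
(Std-E, Std-D): VendorY can switch to Std-C (54 → 97). Not NE.

There is no pure-strategy Nash equilibrium.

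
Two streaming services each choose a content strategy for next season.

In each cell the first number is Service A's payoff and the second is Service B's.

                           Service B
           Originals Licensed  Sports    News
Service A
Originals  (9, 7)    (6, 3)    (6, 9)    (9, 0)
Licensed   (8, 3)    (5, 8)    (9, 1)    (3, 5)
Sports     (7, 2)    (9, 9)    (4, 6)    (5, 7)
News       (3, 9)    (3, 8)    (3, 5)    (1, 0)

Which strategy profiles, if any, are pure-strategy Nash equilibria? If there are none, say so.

Service A against Originals: payoffs 9, 8, 7, 3 → best response Originals.
Service A against Licensed: payoffs 6, 5, 9, 3 → best response Sports.
Service A against Sports: payoffs 6, 9, 4, 3 → best response Licensed.
Service A against News: payoffs 9, 3, 5, 1 → best response Originals.
Service B against Originals: payoffs 7, 3, 9, 0 → best response Sports.
Service B against Licensed: payoffs 3, 8, 1, 5 → best response Licensed.
Service B against Sports: payoffs 2, 9, 6, 7 → best response Licensed.
Service B against News: payoffs 9, 8, 5, 0 → best response Originals.
Mutual best responses: (Sports, Licensed).

(Sports, Licensed)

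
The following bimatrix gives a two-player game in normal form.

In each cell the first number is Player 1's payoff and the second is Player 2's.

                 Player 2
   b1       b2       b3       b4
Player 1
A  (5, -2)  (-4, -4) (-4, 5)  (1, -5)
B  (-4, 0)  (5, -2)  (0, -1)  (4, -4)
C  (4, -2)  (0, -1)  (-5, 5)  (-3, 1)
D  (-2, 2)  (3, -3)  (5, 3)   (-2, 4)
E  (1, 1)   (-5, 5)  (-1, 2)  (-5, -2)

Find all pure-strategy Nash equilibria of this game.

none

For each strategy profile, look for a profitable unilateral deviation.
(A, b1): Player 2 can switch to b3 (-2 → 5). Not NE.
(A, b2): Player 1 can switch to B (-4 → 5). Not NE.
(A, b3): Player 1 can switch to B (-4 → 0). Not NE.
(A, b4): Player 1 can switch to B (1 → 4). Not NE.
(B, b1): Player 1 can switch to A (-4 → 5). Not NE.
(B, b2): Player 2 can switch to b1 (-2 → 0). Not NE.
(B, b3): Player 1 can switch to D (0 → 5). Not NE.
(B, b4): Player 2 can switch to b1 (-4 → 0). Not NE.
(C, b1): Player 1 can switch to A (4 → 5). Not NE.
(C, b2): Player 1 can switch to B (0 → 5). Not NE.
(The remaining 10 profiles each have a profitable deviation by the same check.)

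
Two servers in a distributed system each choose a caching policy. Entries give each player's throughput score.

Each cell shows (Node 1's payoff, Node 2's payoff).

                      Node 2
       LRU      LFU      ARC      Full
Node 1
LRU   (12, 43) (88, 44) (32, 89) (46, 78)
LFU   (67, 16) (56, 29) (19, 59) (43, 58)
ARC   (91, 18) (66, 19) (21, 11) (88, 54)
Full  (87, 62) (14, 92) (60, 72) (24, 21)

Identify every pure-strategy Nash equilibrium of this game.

The unique pure-strategy Nash equilibrium is (ARC, Full).

Node 1 against LRU: payoffs 12, 67, 91, 87 → best response ARC.
Node 1 against LFU: payoffs 88, 56, 66, 14 → best response LRU.
Node 1 against ARC: payoffs 32, 19, 21, 60 → best response Full.
Node 1 against Full: payoffs 46, 43, 88, 24 → best response ARC.
Node 2 against LRU: payoffs 43, 44, 89, 78 → best response ARC.
Node 2 against LFU: payoffs 16, 29, 59, 58 → best response ARC.
Node 2 against ARC: payoffs 18, 19, 11, 54 → best response Full.
Node 2 against Full: payoffs 62, 92, 72, 21 → best response LFU.
Mutual best responses: (ARC, Full).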